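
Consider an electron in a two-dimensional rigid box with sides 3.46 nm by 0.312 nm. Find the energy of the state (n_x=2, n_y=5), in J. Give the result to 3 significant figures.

For a 2D rectangular well E = (h²/8m_e)·Σ n_i²/L_i² = (6.626×10^-34)²/(8·9.109×10^-31) · [2²/(3.46 nm)² + 5²/(0.312 nm)²].
Evaluating gives E = 1.55×10^-17 J.

E = 1.55×10^-17 J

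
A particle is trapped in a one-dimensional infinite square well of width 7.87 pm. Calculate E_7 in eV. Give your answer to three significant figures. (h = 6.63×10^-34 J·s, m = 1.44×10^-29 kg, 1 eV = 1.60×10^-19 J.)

For an infinite well E_n = n²h²/(8mL²), so E_1 = h²/(8mL²) = (6.63×10^-34)²/(8·1.44×10^-29·(7.87×10^-12 m)²) = 6.161×10^-17 J.
Then E_7 = 7²·E_1 = 49·6.161×10^-17 J = 3.019×10^-15 J.
Converting, E_7 = 3.019×10^-15 J / (1.60×10^-19 J/eV) = 1.89×10^4 eV.

E_7 = 1.89×10^4 eV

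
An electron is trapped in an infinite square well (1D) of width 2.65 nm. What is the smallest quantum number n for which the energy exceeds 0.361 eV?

E_1 = h²/(8m_eL²) = 8.579×10^-21 J = 0.05355 eV.
Need n² > 0.361/0.05355 = 6.741, i.e. n > 2.596.
The smallest integer satisfying this is n = 3.

n = 3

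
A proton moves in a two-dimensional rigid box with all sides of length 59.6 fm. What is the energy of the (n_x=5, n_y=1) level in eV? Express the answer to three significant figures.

For a 2D rectangular well E = (h²/8m_p)·Σ n_i²/L_i² = (6.626×10^-34)²/(8·1.673×10^-27) · [5²/(59.6 fm)² + 1²/(59.6 fm)²].
Evaluating gives E = 2.401×10^-13 J = 1.50×10^6 eV.

E = 1.50×10^6 eV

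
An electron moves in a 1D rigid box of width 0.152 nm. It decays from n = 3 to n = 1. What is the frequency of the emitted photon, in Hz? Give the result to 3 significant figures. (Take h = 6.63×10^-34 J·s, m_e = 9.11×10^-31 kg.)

E_1 = h²/(8m_eL²) = 2.611×10^-18 J and ΔE = (3² − 1²)E_1 = 2.089×10^-17 J.
f = ΔE/h = 2.089×10^-17/6.63×10^-34 = 3.15×10^16 Hz.

f = 3.15×10^16 Hz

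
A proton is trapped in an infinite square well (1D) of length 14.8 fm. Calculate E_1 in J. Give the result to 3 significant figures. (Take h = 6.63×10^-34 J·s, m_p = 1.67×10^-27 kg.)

For an infinite well E_n = n²h²/(8m_pL²), so E_1 = h²/(8m_pL²) = (6.63×10^-34)²/(8·1.67×10^-27·(1.48×10^-14 m)²) = 1.502×10^-13 J.

E_1 = 1.50×10^-13 J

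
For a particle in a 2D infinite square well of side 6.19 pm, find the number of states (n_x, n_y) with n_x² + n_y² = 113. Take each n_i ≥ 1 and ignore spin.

degeneracy = 2

The level has n_x² + n_y² = 113. The ordered positive-integer solutions are (7, 8), (8, 7).
That gives 2 states.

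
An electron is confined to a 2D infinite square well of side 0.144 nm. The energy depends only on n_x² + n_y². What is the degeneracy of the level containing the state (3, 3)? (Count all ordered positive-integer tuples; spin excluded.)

degeneracy = 1

The level has n_x² + n_y² = 18. The ordered positive-integer solutions are (3, 3).
That gives 1 state.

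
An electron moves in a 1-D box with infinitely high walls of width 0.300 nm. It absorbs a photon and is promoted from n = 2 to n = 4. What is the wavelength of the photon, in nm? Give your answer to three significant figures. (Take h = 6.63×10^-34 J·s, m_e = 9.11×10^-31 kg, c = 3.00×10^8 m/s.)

E_1 = h²/(8m_eL²) = 6.702×10^-19 J, so ΔE = (4² − 2²)E_1 = 8.042×10^-18 J.
λ = hc/ΔE = (6.63×10^-34·3.00×10^8)/8.042×10^-18 = 2.47×10^-8 m = 24.7 nm.

λ = 24.7 nm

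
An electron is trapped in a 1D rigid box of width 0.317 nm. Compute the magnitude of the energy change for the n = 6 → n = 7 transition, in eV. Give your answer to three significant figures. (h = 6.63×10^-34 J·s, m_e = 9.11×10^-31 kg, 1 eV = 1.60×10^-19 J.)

|ΔE| = 48.8 eV

E_1 = h²/(8m_eL²) = 6.002×10^-19 J.
|ΔE| = |6² − 7²|·E_1 = 13·6.002×10^-19 J = 7.803×10^-18 J = 48.8 eV.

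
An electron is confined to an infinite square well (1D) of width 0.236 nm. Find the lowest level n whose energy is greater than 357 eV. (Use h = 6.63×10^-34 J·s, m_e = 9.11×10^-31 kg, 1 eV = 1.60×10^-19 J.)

E_1 = h²/(8m_eL²) = 1.083×10^-18 J = 6.769 eV.
Need n² > 357/6.769 = 52.74, i.e. n > 7.262.
The smallest integer satisfying this is n = 8.

n = 8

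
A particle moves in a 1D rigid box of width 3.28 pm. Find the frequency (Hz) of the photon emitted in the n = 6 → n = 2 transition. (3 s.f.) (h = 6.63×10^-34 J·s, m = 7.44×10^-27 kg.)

E_1 = h²/(8mL²) = 6.865×10^-19 J and ΔE = (6² − 2²)E_1 = 2.197×10^-17 J.
f = ΔE/h = 2.197×10^-17/6.63×10^-34 = 3.31×10^16 Hz.

f = 3.31×10^16 Hz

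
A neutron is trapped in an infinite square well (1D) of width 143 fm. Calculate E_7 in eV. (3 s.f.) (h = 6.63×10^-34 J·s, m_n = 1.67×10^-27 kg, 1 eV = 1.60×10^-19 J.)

For an infinite well E_n = n²h²/(8m_nL²), so E_1 = h²/(8m_nL²) = (6.63×10^-34)²/(8·1.67×10^-27·(1.43×10^-13 m)²) = 1.609×10^-15 J.
Then E_7 = 7²·E_1 = 49·1.609×10^-15 J = 7.884×10^-14 J.
Converting, E_7 = 7.884×10^-14 J / (1.60×10^-19 J/eV) = 4.93×10^5 eV.

E_7 = 4.93×10^5 eV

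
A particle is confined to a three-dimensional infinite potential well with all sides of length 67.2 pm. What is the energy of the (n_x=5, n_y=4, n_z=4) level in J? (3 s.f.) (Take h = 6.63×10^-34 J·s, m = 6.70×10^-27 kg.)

For a 3D rectangular well E = (h²/8m)·Σ n_i²/L_i² = (6.63×10^-34)²/(8·6.70×10^-27) · [5²/(67.2 pm)² + 4²/(67.2 pm)² + 4²/(67.2 pm)²].
Evaluating gives E = 1.04×10^-19 J.

E = 1.04×10^-19 J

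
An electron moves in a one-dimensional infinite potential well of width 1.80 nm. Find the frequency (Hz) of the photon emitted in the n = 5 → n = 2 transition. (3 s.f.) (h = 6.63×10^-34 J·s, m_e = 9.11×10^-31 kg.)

f = 5.90×10^14 Hz

E_1 = h²/(8m_eL²) = 1.862×10^-20 J and ΔE = (5² − 2²)E_1 = 3.910×10^-19 J.
f = ΔE/h = 3.910×10^-19/6.63×10^-34 = 5.90×10^14 Hz.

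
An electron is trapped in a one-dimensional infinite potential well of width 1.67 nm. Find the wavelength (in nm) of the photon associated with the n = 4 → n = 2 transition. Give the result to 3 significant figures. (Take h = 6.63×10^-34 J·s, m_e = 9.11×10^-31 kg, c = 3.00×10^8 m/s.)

E_1 = h²/(8m_eL²) = 2.163×10^-20 J, so ΔE = (4² − 2²)E_1 = 2.596×10^-19 J.
λ = hc/ΔE = (6.63×10^-34·3.00×10^8)/2.596×10^-19 = 7.66×10^-7 m = 766 nm.

λ = 766 nm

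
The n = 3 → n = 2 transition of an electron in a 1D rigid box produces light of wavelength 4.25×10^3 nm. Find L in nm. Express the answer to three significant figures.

The photon carries ΔE = hc/λ = 6.626×10^-34·2.998×10^8/4.25×10^-6 m = 4.674×10^-20 J.
Since ΔE = (3² − 2²)E_1, E_1 = 9.348×10^-21 J, and L = h/√(8m_eE_1) = 2.54×10^-9 m = 2.54 nm.

L = 2.54 nm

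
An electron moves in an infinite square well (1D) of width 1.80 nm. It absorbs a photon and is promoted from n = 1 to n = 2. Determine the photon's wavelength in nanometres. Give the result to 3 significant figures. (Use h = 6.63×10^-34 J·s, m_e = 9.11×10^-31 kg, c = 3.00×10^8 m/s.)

λ = 3.56×10^3 nm

E_1 = h²/(8m_eL²) = 1.862×10^-20 J, so ΔE = (2² − 1²)E_1 = 5.586×10^-20 J.
λ = hc/ΔE = (6.63×10^-34·3.00×10^8)/5.586×10^-20 = 3.56×10^-6 m = 3.56×10^3 nm.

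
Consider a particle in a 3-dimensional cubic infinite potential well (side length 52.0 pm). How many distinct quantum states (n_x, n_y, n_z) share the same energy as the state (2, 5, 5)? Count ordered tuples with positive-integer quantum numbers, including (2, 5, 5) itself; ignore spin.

degeneracy = 12

The level has n_x² + n_y² + n_z² = 54. The ordered positive-integer solutions are (1, 2, 7), (1, 7, 2), (2, 1, 7), (2, 5, 5), (2, 7, 1), (3, 3, 6), (3, 6, 3), (5, 2, 5), (5, 5, 2), (6, 3, 3), (7, 1, 2), (7, 2, 1).
That gives 12 states.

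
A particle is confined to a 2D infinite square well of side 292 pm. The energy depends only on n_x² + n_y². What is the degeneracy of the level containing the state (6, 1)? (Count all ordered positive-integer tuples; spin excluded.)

The level has n_x² + n_y² = 37. The ordered positive-integer solutions are (1, 6), (6, 1).
That gives 2 states.

degeneracy = 2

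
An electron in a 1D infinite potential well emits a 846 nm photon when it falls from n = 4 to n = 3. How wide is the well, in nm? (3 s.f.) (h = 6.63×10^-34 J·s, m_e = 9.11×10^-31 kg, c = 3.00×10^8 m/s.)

L = 1.34 nm

The photon carries ΔE = hc/λ = 6.63×10^-34·3.00×10^8/8.46×10^-7 m = 2.351×10^-19 J.
Since ΔE = (4² − 3²)E_1, E_1 = 3.359×10^-20 J, and L = h/√(8m_eE_1) = 1.34×10^-9 m = 1.34 nm.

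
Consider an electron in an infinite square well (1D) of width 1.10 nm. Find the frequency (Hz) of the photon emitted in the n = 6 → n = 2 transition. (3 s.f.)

f = 2.40×10^15 Hz

E_1 = h²/(8m_eL²) = 4.979×10^-20 J and ΔE = (6² − 2²)E_1 = 1.593×10^-18 J.
f = ΔE/h = 1.593×10^-18/6.626×10^-34 = 2.40×10^15 Hz.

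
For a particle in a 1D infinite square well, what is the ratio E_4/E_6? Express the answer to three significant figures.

E_n ∝ n², so E_4/E_6 = 4²/6² = 16/36 = 0.444.

0.444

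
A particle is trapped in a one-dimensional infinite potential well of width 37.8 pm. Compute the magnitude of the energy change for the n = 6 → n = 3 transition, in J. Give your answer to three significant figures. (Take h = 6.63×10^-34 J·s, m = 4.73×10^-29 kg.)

|ΔE| = 2.20×10^-17 J

E_1 = h²/(8mL²) = 8.130×10^-19 J.
|ΔE| = |6² − 3²|·E_1 = 27·8.130×10^-19 J = 2.20×10^-17 J.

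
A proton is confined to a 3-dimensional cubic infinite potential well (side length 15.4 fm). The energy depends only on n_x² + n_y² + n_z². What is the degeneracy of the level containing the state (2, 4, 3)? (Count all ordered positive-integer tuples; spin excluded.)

degeneracy = 6

The level has n_x² + n_y² + n_z² = 29. The ordered positive-integer solutions are (2, 3, 4), (2, 4, 3), (3, 2, 4), (3, 4, 2), (4, 2, 3), (4, 3, 2).
That gives 6 states.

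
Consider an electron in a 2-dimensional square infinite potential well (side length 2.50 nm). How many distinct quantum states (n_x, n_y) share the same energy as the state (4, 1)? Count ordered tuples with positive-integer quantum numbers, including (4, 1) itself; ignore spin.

degeneracy = 2

The level has n_x² + n_y² = 17. The ordered positive-integer solutions are (1, 4), (4, 1).
That gives 2 states.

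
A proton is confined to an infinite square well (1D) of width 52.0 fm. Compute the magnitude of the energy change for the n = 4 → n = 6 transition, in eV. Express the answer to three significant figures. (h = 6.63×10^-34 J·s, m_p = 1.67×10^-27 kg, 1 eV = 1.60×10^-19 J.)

E_1 = h²/(8m_pL²) = 1.217×10^-14 J.
|ΔE| = |4² − 6²|·E_1 = 20·1.217×10^-14 J = 2.434×10^-13 J = 1.52×10^6 eV.

|ΔE| = 1.52×10^6 eV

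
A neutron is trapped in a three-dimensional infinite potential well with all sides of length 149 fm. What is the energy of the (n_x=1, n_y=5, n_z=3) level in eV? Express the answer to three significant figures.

For a 3D rectangular well E = (h²/8m_n)·Σ n_i²/L_i² = (6.626×10^-34)²/(8·1.675×10^-27) · [1²/(149 fm)² + 5²/(149 fm)² + 3²/(149 fm)²].
Evaluating gives E = 5.165×10^-14 J = 3.22×10^5 eV.

E = 3.22×10^5 eV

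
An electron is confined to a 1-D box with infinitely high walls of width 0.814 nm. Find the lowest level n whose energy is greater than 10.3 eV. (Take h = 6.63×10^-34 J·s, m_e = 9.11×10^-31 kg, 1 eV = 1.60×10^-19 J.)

n = 5

E_1 = h²/(8m_eL²) = 9.103×10^-20 J = 0.5689 eV.
Need n² > 10.3/0.5689 = 18.11, i.e. n > 4.256.
The smallest integer satisfying this is n = 5.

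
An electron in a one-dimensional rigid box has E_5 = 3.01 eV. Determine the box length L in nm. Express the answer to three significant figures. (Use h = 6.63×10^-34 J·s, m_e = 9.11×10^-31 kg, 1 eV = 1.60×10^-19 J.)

L = 1.77 nm

From E_n = n²h²/(8m_eL²), L = n·h/√(8m_eE_n).
E_5 = 3.01 eV = 4.816×10^-19 J, so L = 5·6.63×10^-34/√(8·9.11×10^-31·4.816×10^-19) = 1.77×10^-9 m = 1.77 nm.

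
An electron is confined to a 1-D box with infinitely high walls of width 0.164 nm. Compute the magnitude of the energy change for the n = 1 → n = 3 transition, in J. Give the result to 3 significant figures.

|ΔE| = 1.79×10^-17 J

E_1 = h²/(8m_eL²) = 2.240×10^-18 J.
|ΔE| = |1² − 3²|·E_1 = 8·2.240×10^-18 J = 1.79×10^-17 J.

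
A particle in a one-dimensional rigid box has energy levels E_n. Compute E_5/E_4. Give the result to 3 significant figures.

E_n ∝ n², so E_5/E_4 = 5²/4² = 25/16 = 1.56.

1.56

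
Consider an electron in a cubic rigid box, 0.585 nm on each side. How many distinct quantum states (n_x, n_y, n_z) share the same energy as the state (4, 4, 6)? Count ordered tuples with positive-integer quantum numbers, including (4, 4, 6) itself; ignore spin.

The level has n_x² + n_y² + n_z² = 68. The ordered positive-integer solutions are (4, 4, 6), (4, 6, 4), (6, 4, 4).
That gives 3 states.

degeneracy = 3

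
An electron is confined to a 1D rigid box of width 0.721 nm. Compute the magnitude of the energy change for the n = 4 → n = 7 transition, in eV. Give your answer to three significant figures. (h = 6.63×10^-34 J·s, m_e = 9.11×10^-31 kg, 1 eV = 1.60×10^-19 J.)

|ΔE| = 23.9 eV

E_1 = h²/(8m_eL²) = 1.160×10^-19 J.
|ΔE| = |4² − 7²|·E_1 = 33·1.160×10^-19 J = 3.828×10^-18 J = 23.9 eV.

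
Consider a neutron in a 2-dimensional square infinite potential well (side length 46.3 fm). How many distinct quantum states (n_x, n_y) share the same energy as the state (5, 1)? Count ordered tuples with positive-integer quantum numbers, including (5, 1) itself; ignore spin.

The level has n_x² + n_y² = 26. The ordered positive-integer solutions are (1, 5), (5, 1).
That gives 2 states.

degeneracy = 2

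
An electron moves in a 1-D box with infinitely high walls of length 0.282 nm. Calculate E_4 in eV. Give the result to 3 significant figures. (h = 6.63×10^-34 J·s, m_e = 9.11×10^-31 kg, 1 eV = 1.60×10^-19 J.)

E_4 = 75.8 eV

For an infinite well E_n = n²h²/(8m_eL²), so E_1 = h²/(8m_eL²) = (6.63×10^-34)²/(8·9.11×10^-31·(2.82×10^-10 m)²) = 7.584×10^-19 J.
Then E_4 = 4²·E_1 = 16·7.584×10^-19 J = 1.213×10^-17 J.
Converting, E_4 = 1.213×10^-17 J / (1.60×10^-19 J/eV) = 75.8 eV.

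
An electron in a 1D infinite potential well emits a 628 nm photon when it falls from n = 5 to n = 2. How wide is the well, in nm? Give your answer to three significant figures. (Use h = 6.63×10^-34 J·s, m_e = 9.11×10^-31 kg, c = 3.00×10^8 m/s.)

The photon carries ΔE = hc/λ = 6.63×10^-34·3.00×10^8/6.28×10^-7 m = 3.167×10^-19 J.
Since ΔE = (5² − 2²)E_1, E_1 = 1.508×10^-20 J, and L = h/√(8m_eE_1) = 2.00×10^-9 m = 2.00 nm.

L = 2.00 nm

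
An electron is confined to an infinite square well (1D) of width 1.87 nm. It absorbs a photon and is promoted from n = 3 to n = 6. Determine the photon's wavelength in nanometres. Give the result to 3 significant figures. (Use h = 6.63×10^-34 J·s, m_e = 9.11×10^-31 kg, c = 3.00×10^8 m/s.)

λ = 427 nm

E_1 = h²/(8m_eL²) = 1.725×10^-20 J, so ΔE = (6² − 3²)E_1 = 4.658×10^-19 J.
λ = hc/ΔE = (6.63×10^-34·3.00×10^8)/4.658×10^-19 = 4.27×10^-7 m = 427 nm.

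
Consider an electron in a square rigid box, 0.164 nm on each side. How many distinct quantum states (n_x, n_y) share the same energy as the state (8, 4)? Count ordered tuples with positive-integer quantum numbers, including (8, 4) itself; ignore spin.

degeneracy = 2

The level has n_x² + n_y² = 80. The ordered positive-integer solutions are (4, 8), (8, 4).
That gives 2 states.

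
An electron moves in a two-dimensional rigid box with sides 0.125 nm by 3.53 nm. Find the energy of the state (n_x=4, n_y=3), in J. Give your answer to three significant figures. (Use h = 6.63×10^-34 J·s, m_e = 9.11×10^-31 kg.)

For a 2D rectangular well E = (h²/8m_e)·Σ n_i²/L_i² = (6.63×10^-34)²/(8·9.11×10^-31) · [4²/(0.125 nm)² + 3²/(3.53 nm)²].
Evaluating gives E = 6.18×10^-17 J.

E = 6.18×10^-17 J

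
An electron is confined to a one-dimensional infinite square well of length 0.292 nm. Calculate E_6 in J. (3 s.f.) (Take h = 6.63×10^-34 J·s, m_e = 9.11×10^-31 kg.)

E_6 = 2.55×10^-17 J

For an infinite well E_n = n²h²/(8m_eL²), so E_1 = h²/(8m_eL²) = (6.63×10^-34)²/(8·9.11×10^-31·(2.92×10^-10 m)²) = 7.074×10^-19 J.
Then E_6 = 6²·E_1 = 36·7.074×10^-19 J = 2.55×10^-17 J.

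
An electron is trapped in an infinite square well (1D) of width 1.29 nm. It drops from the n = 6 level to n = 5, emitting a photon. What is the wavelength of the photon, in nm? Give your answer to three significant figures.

λ = 499 nm

E_1 = h²/(8m_eL²) = 3.620×10^-20 J, so ΔE = (6² − 5²)E_1 = 3.982×10^-19 J.
λ = hc/ΔE = (6.626×10^-34·2.998×10^8)/3.982×10^-19 = 4.99×10^-7 m = 499 nm.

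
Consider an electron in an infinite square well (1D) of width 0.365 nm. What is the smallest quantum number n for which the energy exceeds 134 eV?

E_1 = h²/(8m_eL²) = 4.522×10^-19 J = 2.823 eV.
Need n² > 134/2.823 = 47.47, i.e. n > 6.890.
The smallest integer satisfying this is n = 7.

n = 7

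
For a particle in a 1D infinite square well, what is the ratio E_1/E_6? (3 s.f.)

E_n ∝ n², so E_1/E_6 = 1²/6² = 1/36 = 0.0278.

0.0278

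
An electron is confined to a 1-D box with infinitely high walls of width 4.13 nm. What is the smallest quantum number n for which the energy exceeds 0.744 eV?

n = 6

E_1 = h²/(8m_eL²) = 3.532×10^-21 J = 0.02205 eV.
Need n² > 0.744/0.02205 = 33.74, i.e. n > 5.809.
The smallest integer satisfying this is n = 6.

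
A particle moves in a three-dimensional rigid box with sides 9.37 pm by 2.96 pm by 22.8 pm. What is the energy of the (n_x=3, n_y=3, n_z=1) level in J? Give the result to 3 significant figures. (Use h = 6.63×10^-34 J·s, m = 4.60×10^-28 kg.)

For a 3D rectangular well E = (h²/8m)·Σ n_i²/L_i² = (6.63×10^-34)²/(8·4.60×10^-28) · [3²/(9.37 pm)² + 3²/(2.96 pm)² + 1²/(22.8 pm)²].
Evaluating gives E = 1.35×10^-16 J.

E = 1.35×10^-16 J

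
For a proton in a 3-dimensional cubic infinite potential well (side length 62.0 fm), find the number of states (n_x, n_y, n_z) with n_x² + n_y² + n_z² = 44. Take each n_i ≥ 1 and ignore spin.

degeneracy = 3

The level has n_x² + n_y² + n_z² = 44. The ordered positive-integer solutions are (2, 2, 6), (2, 6, 2), (6, 2, 2).
That gives 3 states.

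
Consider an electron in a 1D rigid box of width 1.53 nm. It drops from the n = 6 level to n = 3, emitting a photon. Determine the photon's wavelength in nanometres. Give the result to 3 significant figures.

E_1 = h²/(8m_eL²) = 2.574×10^-20 J, so ΔE = (6² − 3²)E_1 = 6.950×10^-19 J.
λ = hc/ΔE = (6.626×10^-34·2.998×10^8)/6.950×10^-19 = 2.86×10^-7 m = 286 nm.

λ = 286 nm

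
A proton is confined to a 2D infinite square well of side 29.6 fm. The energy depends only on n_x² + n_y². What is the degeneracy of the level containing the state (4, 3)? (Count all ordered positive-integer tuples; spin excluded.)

degeneracy = 2

The level has n_x² + n_y² = 25. The ordered positive-integer solutions are (3, 4), (4, 3).
That gives 2 states.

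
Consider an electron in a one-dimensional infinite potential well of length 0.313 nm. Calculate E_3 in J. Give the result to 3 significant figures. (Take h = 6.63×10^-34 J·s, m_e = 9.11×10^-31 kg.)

E_3 = 5.54×10^-18 J

For an infinite well E_n = n²h²/(8m_eL²), so E_1 = h²/(8m_eL²) = (6.63×10^-34)²/(8·9.11×10^-31·(3.13×10^-10 m)²) = 6.156×10^-19 J.
Then E_3 = 3²·E_1 = 9·6.156×10^-19 J = 5.54×10^-18 J.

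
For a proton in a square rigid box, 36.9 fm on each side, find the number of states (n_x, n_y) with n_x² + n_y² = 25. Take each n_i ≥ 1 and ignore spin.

degeneracy = 2

The level has n_x² + n_y² = 25. The ordered positive-integer solutions are (3, 4), (4, 3).
That gives 2 states.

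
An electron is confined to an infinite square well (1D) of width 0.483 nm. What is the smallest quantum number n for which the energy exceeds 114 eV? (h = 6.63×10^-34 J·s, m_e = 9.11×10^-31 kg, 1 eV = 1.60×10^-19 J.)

n = 9

E_1 = h²/(8m_eL²) = 2.585×10^-19 J = 1.616 eV.
Need n² > 114/1.616 = 70.54, i.e. n > 8.399.
The smallest integer satisfying this is n = 9.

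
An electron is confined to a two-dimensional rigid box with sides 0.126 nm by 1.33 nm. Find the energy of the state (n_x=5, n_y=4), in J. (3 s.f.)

E = 9.54×10^-17 J

For a 2D rectangular well E = (h²/8m_e)·Σ n_i²/L_i² = (6.626×10^-34)²/(8·9.109×10^-31) · [5²/(0.126 nm)² + 4²/(1.33 nm)²].
Evaluating gives E = 9.54×10^-17 J.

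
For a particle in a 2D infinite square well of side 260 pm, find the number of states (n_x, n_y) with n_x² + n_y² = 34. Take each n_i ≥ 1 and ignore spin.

degeneracy = 2

The level has n_x² + n_y² = 34. The ordered positive-integer solutions are (3, 5), (5, 3).
That gives 2 states.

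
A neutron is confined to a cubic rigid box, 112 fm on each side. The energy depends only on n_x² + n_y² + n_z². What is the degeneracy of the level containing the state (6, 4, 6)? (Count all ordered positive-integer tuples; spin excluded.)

The level has n_x² + n_y² + n_z² = 88. The ordered positive-integer solutions are (4, 6, 6), (6, 4, 6), (6, 6, 4).
That gives 3 states.

degeneracy = 3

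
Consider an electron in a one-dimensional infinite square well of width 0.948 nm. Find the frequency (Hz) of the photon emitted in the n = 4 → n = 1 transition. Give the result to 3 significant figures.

f = 1.52×10^15 Hz

E_1 = h²/(8m_eL²) = 6.704×10^-20 J and ΔE = (4² − 1²)E_1 = 1.006×10^-18 J.
f = ΔE/h = 1.006×10^-18/6.626×10^-34 = 1.52×10^15 Hz.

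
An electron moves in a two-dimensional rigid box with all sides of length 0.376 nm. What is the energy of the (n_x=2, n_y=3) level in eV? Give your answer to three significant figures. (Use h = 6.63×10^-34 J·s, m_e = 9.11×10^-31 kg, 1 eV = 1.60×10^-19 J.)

E = 34.7 eV

For a 2D rectangular well E = (h²/8m_e)·Σ n_i²/L_i² = (6.63×10^-34)²/(8·9.11×10^-31) · [2²/(0.376 nm)² + 3²/(0.376 nm)²].
Evaluating gives E = 5.546×10^-18 J = 34.7 eV.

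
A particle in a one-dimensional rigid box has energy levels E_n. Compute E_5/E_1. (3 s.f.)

25.0

E_n ∝ n², so E_5/E_1 = 5²/1² = 25/1 = 25.0.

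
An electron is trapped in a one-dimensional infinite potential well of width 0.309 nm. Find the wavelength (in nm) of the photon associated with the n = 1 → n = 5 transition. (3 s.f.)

λ = 13.1 nm

E_1 = h²/(8m_eL²) = 6.310×10^-19 J, so ΔE = (5² − 1²)E_1 = 1.514×10^-17 J.
λ = hc/ΔE = (6.626×10^-34·2.998×10^8)/1.514×10^-17 = 1.31×10^-8 m = 13.1 nm.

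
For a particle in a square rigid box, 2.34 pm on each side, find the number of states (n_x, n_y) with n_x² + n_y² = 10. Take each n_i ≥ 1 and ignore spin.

degeneracy = 2

The level has n_x² + n_y² = 10. The ordered positive-integer solutions are (1, 3), (3, 1).
That gives 2 states.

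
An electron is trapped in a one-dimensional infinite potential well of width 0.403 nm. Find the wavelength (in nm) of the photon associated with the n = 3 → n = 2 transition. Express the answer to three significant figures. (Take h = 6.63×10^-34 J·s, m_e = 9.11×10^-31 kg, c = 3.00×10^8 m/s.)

E_1 = h²/(8m_eL²) = 3.714×10^-19 J, so ΔE = (3² − 2²)E_1 = 1.857×10^-18 J.
λ = hc/ΔE = (6.63×10^-34·3.00×10^8)/1.857×10^-18 = 1.07×10^-7 m = 107 nm.

λ = 107 nm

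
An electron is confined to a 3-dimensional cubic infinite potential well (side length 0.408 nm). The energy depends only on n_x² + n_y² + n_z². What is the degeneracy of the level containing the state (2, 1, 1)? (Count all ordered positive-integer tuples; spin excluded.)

The level has n_x² + n_y² + n_z² = 6. The ordered positive-integer solutions are (1, 1, 2), (1, 2, 1), (2, 1, 1).
That gives 3 states.

degeneracy = 3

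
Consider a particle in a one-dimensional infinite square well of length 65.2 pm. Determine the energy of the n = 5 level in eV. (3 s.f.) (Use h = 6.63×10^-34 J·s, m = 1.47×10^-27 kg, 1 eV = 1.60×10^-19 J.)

For an infinite well E_n = n²h²/(8mL²), so E_1 = h²/(8mL²) = (6.63×10^-34)²/(8·1.47×10^-27·(6.52×10^-11 m)²) = 8.793×10^-21 J.
Then E_5 = 5²·E_1 = 25·8.793×10^-21 J = 2.198×10^-19 J.
Converting, E_5 = 2.198×10^-19 J / (1.60×10^-19 J/eV) = 1.37 eV.

E_5 = 1.37 eV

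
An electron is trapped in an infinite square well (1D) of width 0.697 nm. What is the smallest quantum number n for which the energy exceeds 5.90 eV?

n = 3

E_1 = h²/(8m_eL²) = 1.240×10^-19 J = 0.7740 eV.
Need n² > 5.90/0.7740 = 7.623, i.e. n > 2.761.
The smallest integer satisfying this is n = 3.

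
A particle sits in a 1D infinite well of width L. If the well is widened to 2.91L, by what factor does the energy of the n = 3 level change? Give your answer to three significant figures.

0.118

E_n ∝ 1/L², so the energy scales by 1/2.91² = 0.118.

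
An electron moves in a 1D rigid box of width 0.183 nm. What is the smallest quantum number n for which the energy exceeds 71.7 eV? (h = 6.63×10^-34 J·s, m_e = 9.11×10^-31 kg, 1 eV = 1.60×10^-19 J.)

E_1 = h²/(8m_eL²) = 1.801×10^-18 J = 11.26 eV.
Need n² > 71.7/11.26 = 6.368, i.e. n > 2.523.
The smallest integer satisfying this is n = 3.

n = 3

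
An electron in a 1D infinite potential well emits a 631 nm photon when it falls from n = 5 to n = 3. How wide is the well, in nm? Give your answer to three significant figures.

L = 1.75 nm

The photon carries ΔE = hc/λ = 6.626×10^-34·2.998×10^8/6.31×10^-7 m = 3.148×10^-19 J.
Since ΔE = (5² − 3²)E_1, E_1 = 1.968×10^-20 J, and L = h/√(8m_eE_1) = 1.75×10^-9 m = 1.75 nm.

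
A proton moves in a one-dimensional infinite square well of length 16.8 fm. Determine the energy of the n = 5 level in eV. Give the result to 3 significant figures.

E_5 = 1.81×10^7 eV

For an infinite well E_n = n²h²/(8m_pL²), so E_1 = h²/(8m_pL²) = (6.626×10^-34)²/(8·1.673×10^-27·(1.68×10^-14 m)²) = 1.162×10^-13 J.
Then E_5 = 5²·E_1 = 25·1.162×10^-13 J = 2.905×10^-12 J.
Converting, E_5 = 2.905×10^-12 J / (1.602×10^-19 J/eV) = 1.81×10^7 eV.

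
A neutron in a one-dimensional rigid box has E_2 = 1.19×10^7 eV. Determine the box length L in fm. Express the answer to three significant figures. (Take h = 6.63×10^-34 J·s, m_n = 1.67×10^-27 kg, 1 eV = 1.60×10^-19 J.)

L = 8.31 fm

From E_n = n²h²/(8m_nL²), L = n·h/√(8m_nE_n).
E_2 = 1.19×10^7 eV = 1.904×10^-12 J, so L = 2·6.63×10^-34/√(8·1.67×10^-27·1.904×10^-12) = 8.31×10^-15 m = 8.31 fm.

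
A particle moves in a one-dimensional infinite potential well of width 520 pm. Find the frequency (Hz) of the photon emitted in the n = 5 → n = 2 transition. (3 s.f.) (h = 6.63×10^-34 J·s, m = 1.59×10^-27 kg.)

f = 4.05×10^12 Hz

E_1 = h²/(8mL²) = 1.278×10^-22 J and ΔE = (5² − 2²)E_1 = 2.684×10^-21 J.
f = ΔE/h = 2.684×10^-21/6.63×10^-34 = 4.05×10^12 Hz.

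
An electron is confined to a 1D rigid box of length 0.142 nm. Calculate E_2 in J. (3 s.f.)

For an infinite well E_n = n²h²/(8m_eL²), so E_1 = h²/(8m_eL²) = (6.626×10^-34)²/(8·9.109×10^-31·(1.42×10^-10 m)²) = 2.988×10^-18 J.
Then E_2 = 2²·E_1 = 4·2.988×10^-18 J = 1.20×10^-17 J.

E_2 = 1.20×10^-17 J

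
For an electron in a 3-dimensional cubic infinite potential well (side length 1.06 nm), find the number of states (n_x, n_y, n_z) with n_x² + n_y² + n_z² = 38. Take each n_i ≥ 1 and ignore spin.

The level has n_x² + n_y² + n_z² = 38. The ordered positive-integer solutions are (1, 1, 6), (1, 6, 1), (2, 3, 5), (2, 5, 3), (3, 2, 5), (3, 5, 2), (5, 2, 3), (5, 3, 2), (6, 1, 1).
That gives 9 states.

degeneracy = 9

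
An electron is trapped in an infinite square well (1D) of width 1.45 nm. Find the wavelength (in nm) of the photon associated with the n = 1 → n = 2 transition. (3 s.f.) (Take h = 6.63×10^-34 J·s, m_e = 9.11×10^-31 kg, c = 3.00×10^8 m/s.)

λ = 2.31×10^3 nm

E_1 = h²/(8m_eL²) = 2.869×10^-20 J, so ΔE = (2² − 1²)E_1 = 8.607×10^-20 J.
λ = hc/ΔE = (6.63×10^-34·3.00×10^8)/8.607×10^-20 = 2.31×10^-6 m = 2.31×10^3 nm.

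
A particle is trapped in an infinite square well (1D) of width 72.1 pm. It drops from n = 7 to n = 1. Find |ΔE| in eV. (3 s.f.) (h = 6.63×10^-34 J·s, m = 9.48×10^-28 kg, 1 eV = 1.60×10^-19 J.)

E_1 = h²/(8mL²) = 1.115×10^-20 J.
|ΔE| = |7² − 1²|·E_1 = 48·1.115×10^-20 J = 5.352×10^-19 J = 3.34 eV.

|ΔE| = 3.34 eV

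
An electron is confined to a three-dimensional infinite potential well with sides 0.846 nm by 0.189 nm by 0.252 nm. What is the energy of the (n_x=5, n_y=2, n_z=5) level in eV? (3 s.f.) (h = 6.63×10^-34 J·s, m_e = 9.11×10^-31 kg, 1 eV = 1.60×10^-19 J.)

For a 3D rectangular well E = (h²/8m_e)·Σ n_i²/L_i² = (6.63×10^-34)²/(8·9.11×10^-31) · [5²/(0.846 nm)² + 2²/(0.189 nm)² + 5²/(0.252 nm)²].
Evaluating gives E = 3.260×10^-17 J = 204 eV.

E = 204 eV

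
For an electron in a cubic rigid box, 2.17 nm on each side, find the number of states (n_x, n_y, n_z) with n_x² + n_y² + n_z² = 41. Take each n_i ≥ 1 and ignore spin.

degeneracy = 9

The level has n_x² + n_y² + n_z² = 41. The ordered positive-integer solutions are (1, 2, 6), (1, 6, 2), (2, 1, 6), (2, 6, 1), (3, 4, 4), (4, 3, 4), (4, 4, 3), (6, 1, 2), (6, 2, 1).
That gives 9 states.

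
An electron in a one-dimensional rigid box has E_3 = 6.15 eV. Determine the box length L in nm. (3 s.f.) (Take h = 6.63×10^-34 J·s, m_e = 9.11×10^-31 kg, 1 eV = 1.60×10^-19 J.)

From E_n = n²h²/(8m_eL²), L = n·h/√(8m_eE_n).
E_3 = 6.15 eV = 9.840×10^-19 J, so L = 3·6.63×10^-34/√(8·9.11×10^-31·9.840×10^-19) = 7.43×10^-10 m = 0.743 nm.

L = 0.743 nm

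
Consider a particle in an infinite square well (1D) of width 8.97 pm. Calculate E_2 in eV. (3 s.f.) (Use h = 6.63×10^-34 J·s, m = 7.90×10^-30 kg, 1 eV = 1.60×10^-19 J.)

For an infinite well E_n = n²h²/(8mL²), so E_1 = h²/(8mL²) = (6.63×10^-34)²/(8·7.90×10^-30·(8.97×10^-12 m)²) = 8.644×10^-17 J.
Then E_2 = 2²·E_1 = 4·8.644×10^-17 J = 3.458×10^-16 J.
Converting, E_2 = 3.458×10^-16 J / (1.60×10^-19 J/eV) = 2.16×10^3 eV.

E_2 = 2.16×10^3 eV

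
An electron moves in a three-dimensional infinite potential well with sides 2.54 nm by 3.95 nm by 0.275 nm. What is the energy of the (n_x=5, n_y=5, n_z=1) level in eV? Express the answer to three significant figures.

E = 7.03 eV

For a 3D rectangular well E = (h²/8m_e)·Σ n_i²/L_i² = (6.626×10^-34)²/(8·9.109×10^-31) · [5²/(2.54 nm)² + 5²/(3.95 nm)² + 1²/(0.275 nm)²].
Evaluating gives E = 1.127×10^-18 J = 7.03 eV.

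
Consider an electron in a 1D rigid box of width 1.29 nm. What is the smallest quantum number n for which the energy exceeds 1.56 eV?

E_1 = h²/(8m_eL²) = 3.620×10^-20 J = 0.2260 eV.
Need n² > 1.56/0.2260 = 6.903, i.e. n > 2.627.
The smallest integer satisfying this is n = 3.

n = 3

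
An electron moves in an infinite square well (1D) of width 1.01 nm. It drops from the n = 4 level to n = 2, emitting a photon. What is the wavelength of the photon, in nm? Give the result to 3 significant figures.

E_1 = h²/(8m_eL²) = 5.906×10^-20 J, so ΔE = (4² − 2²)E_1 = 7.087×10^-19 J.
λ = hc/ΔE = (6.626×10^-34·2.998×10^8)/7.087×10^-19 = 2.80×10^-7 m = 280 nm.

λ = 280 nm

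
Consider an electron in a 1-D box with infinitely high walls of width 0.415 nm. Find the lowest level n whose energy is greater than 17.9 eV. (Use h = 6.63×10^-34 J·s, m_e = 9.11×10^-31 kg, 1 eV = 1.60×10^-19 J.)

E_1 = h²/(8m_eL²) = 3.502×10^-19 J = 2.189 eV.
Need n² > 17.9/2.189 = 8.177, i.e. n > 2.860.
The smallest integer satisfying this is n = 3.

n = 3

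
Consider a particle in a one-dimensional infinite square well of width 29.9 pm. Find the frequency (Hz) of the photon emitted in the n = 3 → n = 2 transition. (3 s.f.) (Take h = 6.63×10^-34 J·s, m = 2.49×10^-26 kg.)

E_1 = h²/(8mL²) = 2.468×10^-21 J and ΔE = (3² − 2²)E_1 = 1.234×10^-20 J.
f = ΔE/h = 1.234×10^-20/6.63×10^-34 = 1.86×10^13 Hz.

f = 1.86×10^13 Hz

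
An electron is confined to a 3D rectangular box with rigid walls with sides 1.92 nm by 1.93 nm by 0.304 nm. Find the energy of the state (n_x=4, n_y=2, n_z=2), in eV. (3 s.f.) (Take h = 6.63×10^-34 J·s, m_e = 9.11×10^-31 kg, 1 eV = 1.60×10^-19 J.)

E = 18.4 eV

For a 3D rectangular well E = (h²/8m_e)·Σ n_i²/L_i² = (6.63×10^-34)²/(8·9.11×10^-31) · [4²/(1.92 nm)² + 2²/(1.93 nm)² + 2²/(0.304 nm)²].
Evaluating gives E = 2.937×10^-18 J = 18.4 eV.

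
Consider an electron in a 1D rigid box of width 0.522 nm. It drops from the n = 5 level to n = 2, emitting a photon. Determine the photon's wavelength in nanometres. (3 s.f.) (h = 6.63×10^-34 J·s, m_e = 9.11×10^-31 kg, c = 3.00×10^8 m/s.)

E_1 = h²/(8m_eL²) = 2.213×10^-19 J, so ΔE = (5² − 2²)E_1 = 4.647×10^-18 J.
λ = hc/ΔE = (6.63×10^-34·3.00×10^8)/4.647×10^-18 = 4.28×10^-8 m = 42.8 nm.

λ = 42.8 nm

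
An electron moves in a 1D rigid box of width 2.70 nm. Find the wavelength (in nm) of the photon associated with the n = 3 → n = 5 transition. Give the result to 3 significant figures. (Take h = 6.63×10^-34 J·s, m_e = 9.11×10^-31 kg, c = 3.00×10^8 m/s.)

λ = 1.50×10^3 nm

E_1 = h²/(8m_eL²) = 8.274×10^-21 J, so ΔE = (5² − 3²)E_1 = 1.324×10^-19 J.
λ = hc/ΔE = (6.63×10^-34·3.00×10^8)/1.324×10^-19 = 1.50×10^-6 m = 1.50×10^3 nm.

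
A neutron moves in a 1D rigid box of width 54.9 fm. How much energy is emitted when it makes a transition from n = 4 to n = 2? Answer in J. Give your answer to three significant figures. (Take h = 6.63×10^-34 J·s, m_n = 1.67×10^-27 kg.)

|ΔE| = 1.31×10^-13 J

E_1 = h²/(8m_nL²) = 1.092×10^-14 J.
|ΔE| = |4² − 2²|·E_1 = 12·1.092×10^-14 J = 1.31×10^-13 J.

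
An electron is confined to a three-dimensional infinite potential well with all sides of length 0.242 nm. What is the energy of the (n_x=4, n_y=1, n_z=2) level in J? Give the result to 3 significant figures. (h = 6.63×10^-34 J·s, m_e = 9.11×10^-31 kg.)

For a 3D rectangular well E = (h²/8m_e)·Σ n_i²/L_i² = (6.63×10^-34)²/(8·9.11×10^-31) · [4²/(0.242 nm)² + 1²/(0.242 nm)² + 2²/(0.242 nm)²].
Evaluating gives E = 2.16×10^-17 J.

E = 2.16×10^-17 J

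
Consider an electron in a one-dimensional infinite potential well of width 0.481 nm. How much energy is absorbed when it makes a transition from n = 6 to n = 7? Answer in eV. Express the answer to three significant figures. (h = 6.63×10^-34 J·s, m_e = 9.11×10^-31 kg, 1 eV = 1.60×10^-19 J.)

|ΔE| = 21.2 eV

E_1 = h²/(8m_eL²) = 2.607×10^-19 J.
|ΔE| = |6² − 7²|·E_1 = 13·2.607×10^-19 J = 3.389×10^-18 J = 21.2 eV.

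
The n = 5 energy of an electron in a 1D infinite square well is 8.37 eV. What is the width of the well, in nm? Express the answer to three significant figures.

From E_n = n²h²/(8m_eL²), L = n·h/√(8m_eE_n).
E_5 = 8.37 eV = 1.341×10^-18 J, so L = 5·6.626×10^-34/√(8·9.109×10^-31·1.341×10^-18) = 1.06×10^-9 m = 1.06 nm.

L = 1.06 nm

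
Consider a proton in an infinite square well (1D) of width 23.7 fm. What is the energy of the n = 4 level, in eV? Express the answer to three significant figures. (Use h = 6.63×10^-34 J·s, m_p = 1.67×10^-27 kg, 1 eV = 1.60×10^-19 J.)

For an infinite well E_n = n²h²/(8m_pL²), so E_1 = h²/(8m_pL²) = (6.63×10^-34)²/(8·1.67×10^-27·(2.37×10^-14 m)²) = 5.858×10^-14 J.
Then E_4 = 4²·E_1 = 16·5.858×10^-14 J = 9.373×10^-13 J.
Converting, E_4 = 9.373×10^-13 J / (1.60×10^-19 J/eV) = 5.86×10^6 eV.

E_4 = 5.86×10^6 eV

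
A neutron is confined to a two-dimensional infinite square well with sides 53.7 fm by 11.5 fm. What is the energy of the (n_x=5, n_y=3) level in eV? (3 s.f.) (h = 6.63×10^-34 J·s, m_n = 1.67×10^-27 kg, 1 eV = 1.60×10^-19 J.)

E = 1.58×10^7 eV

For a 2D rectangular well E = (h²/8m_n)·Σ n_i²/L_i² = (6.63×10^-34)²/(8·1.67×10^-27) · [5²/(53.7 fm)² + 3²/(11.5 fm)²].
Evaluating gives E = 2.524×10^-12 J = 1.58×10^7 eV.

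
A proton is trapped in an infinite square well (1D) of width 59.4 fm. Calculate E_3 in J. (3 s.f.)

E_3 = 8.37×10^-14 J

For an infinite well E_n = n²h²/(8m_pL²), so E_1 = h²/(8m_pL²) = (6.626×10^-34)²/(8·1.673×10^-27·(5.94×10^-14 m)²) = 9.297×10^-15 J.
Then E_3 = 3²·E_1 = 9·9.297×10^-15 J = 8.37×10^-14 J.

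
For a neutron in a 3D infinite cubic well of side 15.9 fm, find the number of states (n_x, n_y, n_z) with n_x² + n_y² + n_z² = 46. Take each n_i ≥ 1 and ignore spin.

degeneracy = 6

The level has n_x² + n_y² + n_z² = 46. The ordered positive-integer solutions are (1, 3, 6), (1, 6, 3), (3, 1, 6), (3, 6, 1), (6, 1, 3), (6, 3, 1).
That gives 6 states.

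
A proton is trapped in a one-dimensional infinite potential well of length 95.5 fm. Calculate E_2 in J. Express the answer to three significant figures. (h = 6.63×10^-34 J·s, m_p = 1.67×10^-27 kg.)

E_2 = 1.44×10^-14 J

For an infinite well E_n = n²h²/(8m_pL²), so E_1 = h²/(8m_pL²) = (6.63×10^-34)²/(8·1.67×10^-27·(9.55×10^-14 m)²) = 3.608×10^-15 J.
Then E_2 = 2²·E_1 = 4·3.608×10^-15 J = 1.44×10^-14 J.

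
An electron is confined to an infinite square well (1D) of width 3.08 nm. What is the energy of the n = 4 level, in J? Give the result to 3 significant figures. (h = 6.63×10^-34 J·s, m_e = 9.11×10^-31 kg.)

E_4 = 1.02×10^-19 J

For an infinite well E_n = n²h²/(8m_eL²), so E_1 = h²/(8m_eL²) = (6.63×10^-34)²/(8·9.11×10^-31·(3.08×10^-9 m)²) = 6.358×10^-21 J.
Then E_4 = 4²·E_1 = 16·6.358×10^-21 J = 1.02×10^-19 J.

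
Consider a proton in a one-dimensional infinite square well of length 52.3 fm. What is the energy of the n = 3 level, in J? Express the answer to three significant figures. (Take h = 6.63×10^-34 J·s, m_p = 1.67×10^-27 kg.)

E_3 = 1.08×10^-13 J

For an infinite well E_n = n²h²/(8m_pL²), so E_1 = h²/(8m_pL²) = (6.63×10^-34)²/(8·1.67×10^-27·(5.23×10^-14 m)²) = 1.203×10^-14 J.
Then E_3 = 3²·E_1 = 9·1.203×10^-14 J = 1.08×10^-13 J.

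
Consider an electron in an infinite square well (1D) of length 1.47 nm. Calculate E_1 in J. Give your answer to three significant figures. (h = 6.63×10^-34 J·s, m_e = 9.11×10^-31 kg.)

E_1 = 2.79×10^-20 J

For an infinite well E_n = n²h²/(8m_eL²), so E_1 = h²/(8m_eL²) = (6.63×10^-34)²/(8·9.11×10^-31·(1.47×10^-9 m)²) = 2.791×10^-20 J.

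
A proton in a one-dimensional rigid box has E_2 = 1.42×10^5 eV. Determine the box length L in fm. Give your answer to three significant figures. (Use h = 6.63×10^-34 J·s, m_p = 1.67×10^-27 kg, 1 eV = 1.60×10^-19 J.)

L = 76.1 fm

From E_n = n²h²/(8m_pL²), L = n·h/√(8m_pE_n).
E_2 = 1.42×10^5 eV = 2.272×10^-14 J, so L = 2·6.63×10^-34/√(8·1.67×10^-27·2.272×10^-14) = 7.61×10^-14 m = 76.1 fm.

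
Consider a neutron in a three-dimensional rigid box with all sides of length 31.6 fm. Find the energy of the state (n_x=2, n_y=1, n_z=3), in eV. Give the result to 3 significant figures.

E = 2.87×10^6 eV

For a 3D rectangular well E = (h²/8m_n)·Σ n_i²/L_i² = (6.626×10^-34)²/(8·1.675×10^-27) · [2²/(31.6 fm)² + 1²/(31.6 fm)² + 3²/(31.6 fm)²].
Evaluating gives E = 4.594×10^-13 J = 2.87×10^6 eV.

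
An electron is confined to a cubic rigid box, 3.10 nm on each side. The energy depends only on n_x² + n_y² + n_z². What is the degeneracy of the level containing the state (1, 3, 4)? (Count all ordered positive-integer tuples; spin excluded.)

degeneracy = 6

The level has n_x² + n_y² + n_z² = 26. The ordered positive-integer solutions are (1, 3, 4), (1, 4, 3), (3, 1, 4), (3, 4, 1), (4, 1, 3), (4, 3, 1).
That gives 6 states.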